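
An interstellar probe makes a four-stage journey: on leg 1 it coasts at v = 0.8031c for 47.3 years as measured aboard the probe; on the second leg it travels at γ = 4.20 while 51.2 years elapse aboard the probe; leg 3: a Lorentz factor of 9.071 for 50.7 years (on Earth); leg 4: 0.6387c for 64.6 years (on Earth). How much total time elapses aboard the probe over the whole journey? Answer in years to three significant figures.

τ = 154 years

Leg 1: 47.3 years is already measured aboard the probe.
Leg 2: 51.2 years is already measured aboard the probe.
Leg 3: γ = 9.071; τ_3 = 50.7/9.071 = 5.589 years.
Leg 4: γ = 1/√(1 − 0.6387²) = 1/√0.5921 = 1.300; τ_4 = 64.6/1.300 = 49.71 years.
Total: 47.30 + 51.20 + 5.589 + 49.71 years.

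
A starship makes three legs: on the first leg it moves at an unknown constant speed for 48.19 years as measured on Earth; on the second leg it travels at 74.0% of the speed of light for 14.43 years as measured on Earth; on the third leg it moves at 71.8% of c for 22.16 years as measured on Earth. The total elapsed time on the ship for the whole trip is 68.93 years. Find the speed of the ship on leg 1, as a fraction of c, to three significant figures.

β = 0.417

Leg 1: speed unknown; τ_1 = 48.19/γ_1.
Leg 2: β = 0.740; γ = 1/√(1 − 0.740²) = 1/√0.4524 = 1.487; τ_2 = 14.43/1.487 = 9.706 years.
Leg 3: β = 0.718; γ = 1/√(1 − 0.718²) = 1/√0.4845 = 1.437; τ_3 = 22.16/1.437 = 15.42 years.
Total proper time: τ_1 + 9.706 + 15.42 = 68.93, so τ_1 = 68.93 − 25.13 = 43.80 years.
γ_1 = 48.19/43.80 = 1.100; β = √(1 − 1/γ²) = √0.1739.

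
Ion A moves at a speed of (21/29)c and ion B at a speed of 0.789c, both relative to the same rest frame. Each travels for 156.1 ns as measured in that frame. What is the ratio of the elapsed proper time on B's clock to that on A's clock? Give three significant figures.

τ_B/τ_A = 0.891

A: γ = 1/√(1 − (21/29)²) = 29/20 = 1.450. B: γ = 1/√(1 − 0.789²) = 1/√0.3775 = 1.628.
τ_A/τ_B = γ_B/γ_A = 1.628/1.450 = 1.122, so τ_B/τ_A = 0.8909.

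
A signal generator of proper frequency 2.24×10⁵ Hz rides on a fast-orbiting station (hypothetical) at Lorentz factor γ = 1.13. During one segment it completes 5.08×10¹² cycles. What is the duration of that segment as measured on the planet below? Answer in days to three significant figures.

Δt = 297 days

γ = 1.13
Proper time for N cycles: τ = N/f = 5.08×10¹²/(2.24×10⁵) = 2.268×10⁷ s = 262.5 days.
Lab-frame duration Δt = γτ = 1.130 × 262.5 = 296.6 days.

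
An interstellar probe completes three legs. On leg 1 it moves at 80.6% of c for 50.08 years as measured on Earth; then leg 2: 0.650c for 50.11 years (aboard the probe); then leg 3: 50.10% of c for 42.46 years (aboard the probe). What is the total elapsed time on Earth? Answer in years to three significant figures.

Δt = 165 years

Leg 1: 50.08 years is already measured on Earth.
Leg 2: γ = 1/√(1 − 0.650²) = 1/√0.5775 = 1.316; Δt_2 = 1.316 × 50.11 = 65.94 years.
Leg 3: β = 0.5010; γ = 1/√(1 − 0.5010²) = 1/√0.7490 = 1.155; Δt_3 = 1.155 × 42.46 = 49.06 years.
Total: 50.08 + 65.94 + 49.06 years.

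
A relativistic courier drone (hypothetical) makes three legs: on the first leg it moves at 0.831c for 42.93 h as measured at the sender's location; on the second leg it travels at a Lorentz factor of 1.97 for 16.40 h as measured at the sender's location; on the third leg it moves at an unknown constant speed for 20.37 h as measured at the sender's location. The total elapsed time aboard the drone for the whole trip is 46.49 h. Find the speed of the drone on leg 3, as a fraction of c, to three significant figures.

Leg 1: γ = 1/√(1 − 0.831²) = 1/√0.3094 = 1.798; τ_1 = 42.93/1.798 = 23.88 h.
Leg 2: γ = 1.97; τ_2 = 16.40/1.970 = 8.325 h.
Leg 3: speed unknown; τ_3 = 20.37/γ_3.
Total proper time: 23.88 + 8.325 + τ_3 = 46.49, so τ_3 = 46.49 − 32.21 = 14.28 h.
γ_3 = 20.37/14.28 = 1.426; β = √(1 − 1/γ²) = √0.5083.

β = 0.713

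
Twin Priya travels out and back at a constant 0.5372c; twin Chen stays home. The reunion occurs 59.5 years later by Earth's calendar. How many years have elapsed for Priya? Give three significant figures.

γ = 1/√(1 − 0.5372²) = 1/√0.7114 = 1.186
Priya's clock measures proper time along the trip: τ = Δt/γ = 59.5/1.186 years.

τ = 50.2 years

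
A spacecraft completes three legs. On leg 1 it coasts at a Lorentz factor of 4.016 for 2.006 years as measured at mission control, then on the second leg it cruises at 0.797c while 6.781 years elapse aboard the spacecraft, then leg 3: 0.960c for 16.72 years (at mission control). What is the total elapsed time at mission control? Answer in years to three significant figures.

Δt = 30.0 years

Leg 1: 2.006 years is already measured at mission control.
Leg 2: γ = 1/√(1 − 0.797²) = 1/√0.3648 = 1.656; Δt_2 = 1.656 × 6.781 = 11.23 years.
Leg 3: 16.72 years is already measured at mission control.
Total: 2.006 + 11.23 + 16.72 years.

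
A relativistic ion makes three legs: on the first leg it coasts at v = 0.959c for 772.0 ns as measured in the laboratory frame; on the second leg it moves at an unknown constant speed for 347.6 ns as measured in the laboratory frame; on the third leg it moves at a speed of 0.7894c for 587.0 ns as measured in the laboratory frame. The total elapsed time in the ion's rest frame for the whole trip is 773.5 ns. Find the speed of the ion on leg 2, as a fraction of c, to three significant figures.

Leg 1: γ = 1/√(1 − 0.959²) = 1/√0.08032 = 3.529; τ_1 = 772.0/3.529 = 218.8 ns.
Leg 2: speed unknown; τ_2 = 347.6/γ_2.
Leg 3: γ = 1/√(1 − 0.7894²) = 1/√0.3768 = 1.629; τ_3 = 587.0/1.629 = 360.3 ns.
Total proper time: 218.8 + τ_2 + 360.3 = 773.5, so τ_2 = 773.5 − 579.1 = 194.4 ns.
γ_2 = 347.6/194.4 = 1.788; β = √(1 − 1/γ²) = √0.6873.

β = 0.829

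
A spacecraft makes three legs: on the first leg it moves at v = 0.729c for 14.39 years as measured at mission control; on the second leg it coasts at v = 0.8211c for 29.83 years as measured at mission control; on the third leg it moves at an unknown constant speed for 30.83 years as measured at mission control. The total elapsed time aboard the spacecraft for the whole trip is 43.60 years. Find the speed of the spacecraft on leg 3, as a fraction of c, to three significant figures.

β = 0.840

Leg 1: γ = 1/√(1 − 0.729²) = 1/√0.4686 = 1.461; τ_1 = 14.39/1.461 = 9.850 years.
Leg 2: γ = 1/√(1 − 0.8211²) = 1/√0.3258 = 1.752; τ_2 = 29.83/1.752 = 17.03 years.
Leg 3: speed unknown; τ_3 = 30.83/γ_3.
Total proper time: 9.850 + 17.03 + τ_3 = 43.60, so τ_3 = 43.60 − 26.88 = 16.72 years.
γ_3 = 30.83/16.72 = 1.844; β = √(1 − 1/γ²) = √0.7058.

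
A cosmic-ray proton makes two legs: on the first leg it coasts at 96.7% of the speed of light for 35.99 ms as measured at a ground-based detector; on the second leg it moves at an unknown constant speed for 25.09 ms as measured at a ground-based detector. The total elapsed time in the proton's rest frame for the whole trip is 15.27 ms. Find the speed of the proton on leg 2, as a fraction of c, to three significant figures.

β = 0.970

Leg 1: β = 0.967; γ = 1/√(1 − 0.967²) = 1/√0.06491 = 3.925; τ_1 = 35.99/3.925 = 9.169 ms.
Leg 2: speed unknown; τ_2 = 25.09/γ_2.
Total proper time: 9.169 + τ_2 = 15.27, so τ_2 = 15.27 − 9.169 = 6.101 ms.
γ_2 = 25.09/6.101 = 4.113; β = √(1 − 1/γ²) = √0.9409.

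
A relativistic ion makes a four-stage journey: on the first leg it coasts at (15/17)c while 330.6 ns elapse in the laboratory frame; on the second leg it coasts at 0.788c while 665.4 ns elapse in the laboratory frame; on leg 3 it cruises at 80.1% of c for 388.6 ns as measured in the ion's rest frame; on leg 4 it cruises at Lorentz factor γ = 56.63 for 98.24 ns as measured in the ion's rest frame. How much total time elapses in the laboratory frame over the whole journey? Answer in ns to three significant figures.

Δt = 7210 ns

Leg 1: 330.6 ns is already measured in the laboratory frame.
Leg 2: 665.4 ns is already measured in the laboratory frame.
Leg 3: β = 0.801; γ = 1/√(1 − 0.801²) = 1/√0.3584 = 1.670; Δt_3 = 1.670 × 388.6 = 649.1 ns.
Leg 4: γ = 56.63; Δt_4 = 56.63 × 98.24 = 5563 ns.
Total: 330.6 + 665.4 + 649.1 + 5563 ns.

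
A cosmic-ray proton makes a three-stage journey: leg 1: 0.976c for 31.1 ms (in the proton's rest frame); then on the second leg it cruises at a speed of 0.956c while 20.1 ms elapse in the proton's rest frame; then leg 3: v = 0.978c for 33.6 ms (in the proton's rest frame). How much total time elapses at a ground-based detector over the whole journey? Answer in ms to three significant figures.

Δt = 372 ms

Leg 1: γ = 1/√(1 − 0.976²) = 1/√0.04742 = 4.592; Δt_1 = 4.592 × 31.1 = 142.8 ms.
Leg 2: γ = 1/√(1 − 0.956²) = 1/√0.08606 = 3.409; Δt_2 = 3.409 × 20.1 = 68.51 ms.
Leg 3: γ = 1/√(1 − 0.978²) = 1/√0.04352 = 4.794; Δt_3 = 4.794 × 33.6 = 161.1 ms.
Total: 142.8 + 68.51 + 161.1 ms.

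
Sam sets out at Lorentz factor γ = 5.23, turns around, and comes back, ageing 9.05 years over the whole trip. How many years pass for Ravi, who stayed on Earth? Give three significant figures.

Δt = 47.3 years

γ = 5.23
Earth-frame duration is the dilated interval: Δt = γτ = 5.230 × 9.05 years.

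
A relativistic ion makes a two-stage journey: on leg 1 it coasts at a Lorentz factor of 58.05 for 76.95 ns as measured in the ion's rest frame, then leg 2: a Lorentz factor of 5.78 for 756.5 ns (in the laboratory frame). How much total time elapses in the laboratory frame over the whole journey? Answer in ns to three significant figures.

Δt = 5220 ns

Leg 1: γ = 58.05; Δt_1 = 58.05 × 76.95 = 4467 ns.
Leg 2: 756.5 ns is already measured in the laboratory frame.
Total: 4467 + 756.5 ns.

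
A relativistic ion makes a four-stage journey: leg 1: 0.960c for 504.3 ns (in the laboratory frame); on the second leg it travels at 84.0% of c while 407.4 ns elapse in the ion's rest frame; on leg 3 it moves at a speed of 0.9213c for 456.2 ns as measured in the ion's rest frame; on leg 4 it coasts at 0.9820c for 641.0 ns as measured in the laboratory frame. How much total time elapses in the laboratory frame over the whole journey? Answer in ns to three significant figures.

Leg 1: 504.3 ns is already measured in the laboratory frame.
Leg 2: β = 0.840; γ = 1/√(1 − 0.840²) = 1/√0.2944 = 1.843; Δt_2 = 1.843 × 407.4 = 750.8 ns.
Leg 3: γ = 1/√(1 − 0.9213²) = 1/√0.1512 = 2.572; Δt_3 = 2.572 × 456.2 = 1173 ns.
Leg 4: 641.0 ns is already measured in the laboratory frame.
Total: 504.3 + 750.8 + 1173 + 641.0 ns.

Δt = 3070 ns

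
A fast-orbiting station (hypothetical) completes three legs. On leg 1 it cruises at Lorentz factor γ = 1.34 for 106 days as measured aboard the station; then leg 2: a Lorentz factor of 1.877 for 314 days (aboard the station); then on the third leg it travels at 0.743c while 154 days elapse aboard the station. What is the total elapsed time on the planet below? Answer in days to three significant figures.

Leg 1: γ = 1.34; Δt_1 = 1.340 × 106 = 142.0 days.
Leg 2: γ = 1.877; Δt_2 = 1.877 × 314 = 589.4 days.
Leg 3: γ = 1/√(1 − 0.743²) = 1/√0.4480 = 1.494; Δt_3 = 1.494 × 154 = 230.1 days.
Total: 142.0 + 589.4 + 230.1 days.

Δt = 962 days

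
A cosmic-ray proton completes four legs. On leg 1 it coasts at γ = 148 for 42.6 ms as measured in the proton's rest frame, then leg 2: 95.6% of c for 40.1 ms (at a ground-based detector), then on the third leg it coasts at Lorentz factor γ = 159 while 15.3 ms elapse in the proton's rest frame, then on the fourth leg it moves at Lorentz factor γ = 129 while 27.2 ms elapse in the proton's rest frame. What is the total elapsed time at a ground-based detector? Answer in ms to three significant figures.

Leg 1: γ = 148; Δt_1 = 148.0 × 42.6 = 6305 ms.
Leg 2: 40.1 ms is already measured at a ground-based detector.
Leg 3: γ = 159; Δt_3 = 159.0 × 15.3 = 2433 ms.
Leg 4: γ = 129; Δt_4 = 129.0 × 27.2 = 3509 ms.
Total: 6305 + 40.10 + 2433 + 3509 ms.

Δt = 1.23×10⁴ ms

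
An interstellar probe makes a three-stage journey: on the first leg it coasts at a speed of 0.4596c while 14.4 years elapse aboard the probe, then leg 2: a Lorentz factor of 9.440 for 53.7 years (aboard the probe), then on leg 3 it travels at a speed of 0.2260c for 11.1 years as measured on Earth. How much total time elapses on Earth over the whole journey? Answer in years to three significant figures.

Δt = 534 years

Leg 1: γ = 1/√(1 − 0.4596²) = 1/√0.7888 = 1.126; Δt_1 = 1.126 × 14.4 = 16.21 years.
Leg 2: γ = 9.440; Δt_2 = 9.440 × 53.7 = 506.9 years.
Leg 3: 11.1 years is already measured on Earth.
Total: 16.21 + 506.9 + 11.10 years.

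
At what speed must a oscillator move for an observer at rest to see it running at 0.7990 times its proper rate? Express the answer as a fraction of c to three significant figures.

Rate ratio = 1/γ, so γ = 1/0.7990 = 1.252.
β = √(1 − 1/γ²) = √(1 − 0.7990²) = √0.3616

β = 0.601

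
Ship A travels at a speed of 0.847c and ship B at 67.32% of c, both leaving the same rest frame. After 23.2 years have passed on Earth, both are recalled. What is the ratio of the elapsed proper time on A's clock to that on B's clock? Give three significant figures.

τ_A/τ_B = 0.719

A: γ = 1/√(1 − 0.847²) = 1/√0.2826 = 1.881. B: β = 0.6732; γ = 1/√(1 − 0.6732²) = 1/√0.5468 = 1.352.
τ_A/τ_B = γ_B/γ_A = 1.352/1.881 = 0.7189, so τ_A/τ_B = 0.7189.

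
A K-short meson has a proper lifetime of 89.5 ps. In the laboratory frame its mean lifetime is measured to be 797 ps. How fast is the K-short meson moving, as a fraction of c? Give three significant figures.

γ = Δt/τ₀ = 797/89.5 = 8.905
β = √(1 − 1/γ²) = √(1 − 0.01261) = √0.9874

v = 0.994c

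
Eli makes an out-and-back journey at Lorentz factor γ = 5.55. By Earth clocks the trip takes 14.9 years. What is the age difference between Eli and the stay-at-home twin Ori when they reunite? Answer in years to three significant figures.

Δt − τ = 12.2 years

γ = 5.55
Eli's elapsed proper time: τ = 14.9/5.550 = 2.685 years.
Age gap = Δt − τ = 14.9 − 2.685 years.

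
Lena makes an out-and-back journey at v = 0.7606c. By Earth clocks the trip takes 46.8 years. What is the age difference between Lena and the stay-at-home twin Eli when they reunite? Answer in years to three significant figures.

γ = 1/√(1 − 0.7606²) = 1/√0.4215 = 1.540
Lena's elapsed proper time: τ = 46.8/1.540 = 30.38 years.
Age gap = Δt − τ = 46.8 − 30.38 years.

Δt − τ = 16.4 years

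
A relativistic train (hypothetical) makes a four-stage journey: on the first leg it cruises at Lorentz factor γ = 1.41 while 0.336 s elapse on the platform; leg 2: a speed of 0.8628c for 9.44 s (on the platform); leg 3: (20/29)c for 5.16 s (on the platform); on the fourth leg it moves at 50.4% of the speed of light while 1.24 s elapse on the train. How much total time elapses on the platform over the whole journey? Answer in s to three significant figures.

Δt = 16.4 s

Leg 1: 0.336 s is already measured on the platform.
Leg 2: 9.44 s is already measured on the platform.
Leg 3: 5.16 s is already measured on the platform.
Leg 4: β = 0.504; γ = 1/√(1 − 0.504²) = 1/√0.7460 = 1.158; Δt_4 = 1.158 × 1.24 = 1.436 s.
Total: 0.3360 + 9.440 + 5.160 + 1.436 s.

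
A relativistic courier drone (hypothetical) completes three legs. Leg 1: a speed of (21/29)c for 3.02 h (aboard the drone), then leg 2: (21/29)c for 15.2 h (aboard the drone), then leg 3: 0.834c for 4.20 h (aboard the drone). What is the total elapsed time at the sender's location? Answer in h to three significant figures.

Δt = 34.0 h

Leg 1: γ = 1/√(1 − (21/29)²) = 29/20 = 1.450; Δt_1 = 1.450 × 3.02 = 4.379 h.
Leg 2: γ = 1/√(1 − (21/29)²) = 29/20 = 1.450; Δt_2 = 1.450 × 15.2 = 22.04 h.
Leg 3: γ = 1/√(1 − 0.834²) = 1/√0.3044 = 1.812; Δt_3 = 1.812 × 4.20 = 7.612 h.
Total: 4.379 + 22.04 + 7.612 h.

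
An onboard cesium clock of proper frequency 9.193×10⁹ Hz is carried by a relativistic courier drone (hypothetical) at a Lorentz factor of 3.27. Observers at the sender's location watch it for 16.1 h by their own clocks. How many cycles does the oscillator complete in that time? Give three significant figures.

γ = 3.27
During 16.1 h of lab time, the oscillator's proper time advances by τ = Δt/γ = 16.1/3.270 = 4.924 h = 1.772×10⁴ s.
N = f × τ = 9.193×10⁹ × 1.772×10⁴ = 1.629×10¹⁴.

N = 1.63×10¹⁴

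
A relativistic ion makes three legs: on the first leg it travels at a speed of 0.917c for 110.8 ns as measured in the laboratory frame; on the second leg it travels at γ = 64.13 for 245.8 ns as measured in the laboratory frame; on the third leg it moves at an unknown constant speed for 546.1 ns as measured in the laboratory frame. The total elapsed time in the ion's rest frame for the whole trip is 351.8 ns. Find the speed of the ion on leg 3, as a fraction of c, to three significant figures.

Leg 1: γ = 1/√(1 − 0.917²) = 1/√0.1591 = 2.507; τ_1 = 110.8/2.507 = 44.20 ns.
Leg 2: γ = 64.13; τ_2 = 245.8/64.13 = 3.833 ns.
Leg 3: speed unknown; τ_3 = 546.1/γ_3.
Total proper time: 44.20 + 3.833 + τ_3 = 351.8, so τ_3 = 351.8 − 48.03 = 303.8 ns.
γ_3 = 546.1/303.8 = 1.798; β = √(1 − 1/γ²) = √0.6906.

β = 0.831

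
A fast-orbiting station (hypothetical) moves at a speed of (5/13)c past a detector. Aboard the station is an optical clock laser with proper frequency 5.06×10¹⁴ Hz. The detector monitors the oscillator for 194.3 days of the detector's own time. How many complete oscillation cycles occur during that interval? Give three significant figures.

N = 7.84×10²¹

γ = 1/√(1 − (5/13)²) = 13/12 ≈ 1.083
During 194.3 days of lab time, the oscillator's proper time advances by τ = Δt/γ = 194.3/1.083 = 179.4 days = 1.550×10⁷ s.
N = f × τ = 5.06×10¹⁴ × 1.550×10⁷ = 7.841×10²¹.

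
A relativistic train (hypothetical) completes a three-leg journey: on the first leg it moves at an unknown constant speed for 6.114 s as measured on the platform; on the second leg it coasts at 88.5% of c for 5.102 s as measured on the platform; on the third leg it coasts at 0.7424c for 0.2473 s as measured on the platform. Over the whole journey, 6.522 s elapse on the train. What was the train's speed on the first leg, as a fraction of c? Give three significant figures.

Leg 1: speed unknown; τ_1 = 6.114/γ_1.
Leg 2: β = 0.885; γ = 1/√(1 − 0.885²) = 1/√0.2168 = 2.148; τ_2 = 5.102/2.148 = 2.375 s.
Leg 3: γ = 1/√(1 − 0.7424²) = 1/√0.4488 = 1.493; τ_3 = 0.2473/1.493 = 0.1657 s.
Total proper time: τ_1 + 2.375 + 0.1657 = 6.522, so τ_1 = 6.522 − 2.541 = 3.981 s.
γ_1 = 6.114/3.981 = 1.536; β = √(1 − 1/γ²) = √0.5761.

β = 0.759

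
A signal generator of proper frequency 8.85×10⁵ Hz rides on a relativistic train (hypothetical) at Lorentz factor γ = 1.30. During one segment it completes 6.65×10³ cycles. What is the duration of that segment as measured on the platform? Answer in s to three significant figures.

γ = 1.30
Proper time for N cycles: τ = N/f = 6.65×10³/(8.85×10⁵) = 7.514×10⁻³ s = 0.007514 s.
Lab-frame duration Δt = γτ = 1.300 × 0.007514 = 0.009768 s.

Δt = 0.00977 s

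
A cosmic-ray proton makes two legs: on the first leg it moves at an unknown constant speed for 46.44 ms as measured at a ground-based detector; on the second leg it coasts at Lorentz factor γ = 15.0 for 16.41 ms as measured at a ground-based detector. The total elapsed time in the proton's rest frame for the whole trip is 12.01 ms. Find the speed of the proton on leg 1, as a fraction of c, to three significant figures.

Leg 1: speed unknown; τ_1 = 46.44/γ_1.
Leg 2: γ = 15.0; τ_2 = 16.41/15.00 = 1.094 ms.
Total proper time: τ_1 + 1.094 = 12.01, so τ_1 = 12.01 − 1.094 = 10.92 ms.
γ_1 = 46.44/10.92 = 4.254; β = √(1 − 1/γ²) = √0.9447.

β = 0.972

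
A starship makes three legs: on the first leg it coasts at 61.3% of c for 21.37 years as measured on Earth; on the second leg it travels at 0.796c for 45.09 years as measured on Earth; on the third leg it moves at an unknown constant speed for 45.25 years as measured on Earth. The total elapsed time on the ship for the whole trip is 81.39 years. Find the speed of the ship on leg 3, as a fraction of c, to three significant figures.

β = 0.569

Leg 1: β = 0.613; γ = 1/√(1 − 0.613²) = 1/√0.6242 = 1.266; τ_1 = 21.37/1.266 = 16.88 years.
Leg 2: γ = 1/√(1 − 0.796²) = 1/√0.3664 = 1.652; τ_2 = 45.09/1.652 = 27.29 years.
Leg 3: speed unknown; τ_3 = 45.25/γ_3.
Total proper time: 16.88 + 27.29 + τ_3 = 81.39, so τ_3 = 81.39 − 44.18 = 37.21 years.
γ_3 = 45.25/37.21 = 1.216; β = √(1 − 1/γ²) = √0.3237.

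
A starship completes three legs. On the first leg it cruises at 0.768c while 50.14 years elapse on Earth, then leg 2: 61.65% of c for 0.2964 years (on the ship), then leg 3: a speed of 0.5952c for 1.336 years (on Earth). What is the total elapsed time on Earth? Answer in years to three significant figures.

Leg 1: 50.14 years is already measured on Earth.
Leg 2: β = 0.6165; γ = 1/√(1 − 0.6165²) = 1/√0.6199 = 1.270; Δt_2 = 1.270 × 0.2964 = 0.3765 years.
Leg 3: 1.336 years is already measured on Earth.
Total: 50.14 + 0.3765 + 1.336 years.

Δt = 51.9 years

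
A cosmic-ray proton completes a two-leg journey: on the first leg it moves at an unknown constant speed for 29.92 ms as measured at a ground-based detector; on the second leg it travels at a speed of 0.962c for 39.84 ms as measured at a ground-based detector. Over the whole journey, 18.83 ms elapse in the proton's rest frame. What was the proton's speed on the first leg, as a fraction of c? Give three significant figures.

β = 0.964

Leg 1: speed unknown; τ_1 = 29.92/γ_1.
Leg 2: γ = 1/√(1 − 0.962²) = 1/√0.07456 = 3.662; τ_2 = 39.84/3.662 = 10.88 ms.
Total proper time: τ_1 + 10.88 = 18.83, so τ_1 = 18.83 − 10.88 = 7.952 ms.
γ_1 = 29.92/7.952 = 3.763; β = √(1 − 1/γ²) = √0.9294.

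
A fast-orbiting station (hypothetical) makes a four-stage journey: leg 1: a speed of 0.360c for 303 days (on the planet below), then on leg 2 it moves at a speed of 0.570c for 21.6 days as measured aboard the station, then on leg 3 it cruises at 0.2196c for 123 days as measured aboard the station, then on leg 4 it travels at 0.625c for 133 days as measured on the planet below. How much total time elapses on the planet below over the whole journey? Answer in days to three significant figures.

Δt = 588 days

Leg 1: 303 days is already measured on the planet below.
Leg 2: γ = 1/√(1 − 0.570²) = 1/√0.6751 = 1.217; Δt_2 = 1.217 × 21.6 = 26.29 days.
Leg 3: γ = 1/√(1 − 0.2196²) = 1/√0.9518 = 1.025; Δt_3 = 1.025 × 123 = 126.1 days.
Leg 4: 133 days is already measured on the planet below.
Total: 303.0 + 26.29 + 126.1 + 133.0 days.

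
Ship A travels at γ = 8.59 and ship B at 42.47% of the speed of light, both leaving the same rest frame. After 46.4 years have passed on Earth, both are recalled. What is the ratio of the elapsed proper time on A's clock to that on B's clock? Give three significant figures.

τ_A/τ_B = 0.129

A: γ = 8.59. B: β = 0.4247; γ = 1/√(1 − 0.4247²) = 1/√0.8196 = 1.105.
τ_A/τ_B = γ_B/γ_A = 1.105/8.590 = 0.1286, so τ_A/τ_B = 0.1286.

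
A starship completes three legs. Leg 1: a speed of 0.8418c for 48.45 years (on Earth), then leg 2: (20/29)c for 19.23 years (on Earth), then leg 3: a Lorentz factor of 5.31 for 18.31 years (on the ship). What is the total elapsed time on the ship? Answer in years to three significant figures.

τ = 58.4 years

Leg 1: γ = 1/√(1 − 0.8418²) = 1/√0.2914 = 1.853; τ_1 = 48.45/1.853 = 26.15 years.
Leg 2: γ = 1/√(1 − (20/29)²) = 29/21 ≈ 1.381; τ_2 = 19.23/1.381 = 13.93 years.
Leg 3: 18.31 years is already measured on the ship.
Total: 26.15 + 13.93 + 18.31 years.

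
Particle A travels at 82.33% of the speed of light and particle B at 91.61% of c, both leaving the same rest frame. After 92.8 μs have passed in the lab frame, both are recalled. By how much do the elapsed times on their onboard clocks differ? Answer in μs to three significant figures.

A: β = 0.8233; γ = 1/√(1 − 0.8233²) = 1/√0.3222 = 1.762; τ_A = 92.8/1.762 = 52.67 μs.
B: β = 0.9161; γ = 1/√(1 − 0.9161²) = 1/√0.1608 = 2.494; τ_B = 92.8/2.494 = 37.21 μs.

|τ_A − τ_B| = 15.5 μs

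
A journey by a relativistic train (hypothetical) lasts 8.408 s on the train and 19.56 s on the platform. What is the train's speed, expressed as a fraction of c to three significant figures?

β = 0.903

The proper time is measured on the train (both events occur at the train's location); Δt is measured on the platform. γ = Δt/τ = 19.56/8.408 = 2.326.
β = √(1 − 1/γ²) = √(1 − 0.1848) = √0.8152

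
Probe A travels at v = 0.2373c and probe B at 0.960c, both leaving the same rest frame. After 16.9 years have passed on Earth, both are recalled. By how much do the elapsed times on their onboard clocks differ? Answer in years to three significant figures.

A: γ = 1/√(1 − 0.2373²) = 1/√0.9437 = 1.029; τ_A = 16.9/1.029 = 16.42 years.
B: γ = 1/√(1 − 0.960²) = 1/√0.07840 = 3.571; τ_B = 16.9/3.571 = 4.732 years.

|τ_A − τ_B| = 11.7 years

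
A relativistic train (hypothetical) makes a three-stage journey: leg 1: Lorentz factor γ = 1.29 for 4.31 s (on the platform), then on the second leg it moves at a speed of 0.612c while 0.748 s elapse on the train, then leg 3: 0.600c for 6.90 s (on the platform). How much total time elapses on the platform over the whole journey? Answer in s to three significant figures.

Δt = 12.2 s

Leg 1: 4.31 s is already measured on the platform.
Leg 2: γ = 1/√(1 − 0.612²) = 1/√0.6255 = 1.264; Δt_2 = 1.264 × 0.748 = 0.9458 s.
Leg 3: 6.90 s is already measured on the platform.
Total: 4.310 + 0.9458 + 6.900 s.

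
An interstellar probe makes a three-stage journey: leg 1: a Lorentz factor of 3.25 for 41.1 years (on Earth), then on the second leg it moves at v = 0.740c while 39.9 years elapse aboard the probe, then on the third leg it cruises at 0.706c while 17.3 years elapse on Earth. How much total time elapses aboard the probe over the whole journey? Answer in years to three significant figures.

τ = 64.8 years

Leg 1: γ = 3.25; τ_1 = 41.1/3.250 = 12.65 years.
Leg 2: 39.9 years is already measured aboard the probe.
Leg 3: γ = 1/√(1 − 0.706²) = 1/√0.5016 = 1.412; τ_3 = 17.3/1.412 = 12.25 years.
Total: 12.65 + 39.90 + 12.25 years.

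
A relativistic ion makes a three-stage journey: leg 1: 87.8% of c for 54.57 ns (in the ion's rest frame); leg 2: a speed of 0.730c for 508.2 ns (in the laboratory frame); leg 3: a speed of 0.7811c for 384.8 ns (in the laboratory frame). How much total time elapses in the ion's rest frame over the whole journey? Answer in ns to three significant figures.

τ = 642 ns

Leg 1: 54.57 ns is already measured in the ion's rest frame.
Leg 2: γ = 1/√(1 − 0.730²) = 1/√0.4671 = 1.463; τ_2 = 508.2/1.463 = 347.3 ns.
Leg 3: γ = 1/√(1 − 0.7811²) = 1/√0.3899 = 1.602; τ_3 = 384.8/1.602 = 240.3 ns.
Total: 54.57 + 347.3 + 240.3 ns.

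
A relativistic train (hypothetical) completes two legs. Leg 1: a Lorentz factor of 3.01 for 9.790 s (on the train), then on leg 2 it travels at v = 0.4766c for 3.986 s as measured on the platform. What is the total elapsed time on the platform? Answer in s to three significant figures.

Leg 1: γ = 3.01; Δt_1 = 3.010 × 9.790 = 29.47 s.
Leg 2: 3.986 s is already measured on the platform.
Total: 29.47 + 3.986 s.

Δt = 33.5 s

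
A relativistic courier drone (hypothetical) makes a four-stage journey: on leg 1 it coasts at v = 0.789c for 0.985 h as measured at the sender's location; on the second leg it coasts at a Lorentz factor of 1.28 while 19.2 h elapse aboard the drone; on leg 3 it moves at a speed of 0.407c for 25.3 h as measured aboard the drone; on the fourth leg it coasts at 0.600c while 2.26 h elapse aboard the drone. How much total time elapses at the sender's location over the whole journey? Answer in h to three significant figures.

Leg 1: 0.985 h is already measured at the sender's location.
Leg 2: γ = 1.28; Δt_2 = 1.280 × 19.2 = 24.58 h.
Leg 3: γ = 1/√(1 − 0.407²) = 1/√0.8344 = 1.095; Δt_3 = 1.095 × 25.3 = 27.70 h.
Leg 4: γ = 1/√(1 − 0.600²) = 5/4 = 1.250; Δt_4 = 1.250 × 2.26 = 2.825 h.
Total: 0.9850 + 24.58 + 27.70 + 2.825 h.

Δt = 56.1 h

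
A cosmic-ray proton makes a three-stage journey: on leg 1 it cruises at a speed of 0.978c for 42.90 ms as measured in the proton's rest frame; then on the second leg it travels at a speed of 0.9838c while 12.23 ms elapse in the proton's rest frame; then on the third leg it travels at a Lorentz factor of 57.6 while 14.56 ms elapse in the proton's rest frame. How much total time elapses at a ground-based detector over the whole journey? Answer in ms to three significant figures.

Leg 1: γ = 1/√(1 − 0.978²) = 1/√0.04352 = 4.794; Δt_1 = 4.794 × 42.90 = 205.7 ms.
Leg 2: γ = 1/√(1 − 0.9838²) = 1/√0.03214 = 5.578; Δt_2 = 5.578 × 12.23 = 68.22 ms.
Leg 3: γ = 57.6; Δt_3 = 57.60 × 14.56 = 838.7 ms.
Total: 205.7 + 68.22 + 838.7 ms.

Δt = 1110 ms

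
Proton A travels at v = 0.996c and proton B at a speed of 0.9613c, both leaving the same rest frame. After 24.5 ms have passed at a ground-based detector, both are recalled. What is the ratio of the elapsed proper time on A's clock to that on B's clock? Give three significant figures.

A: γ = 1/√(1 − 0.996²) = 1/√0.007984 = 11.19. B: γ = 1/√(1 − 0.9613²) = 1/√0.07590 = 3.630.
τ_A/τ_B = γ_B/γ_A = 3.630/11.19 = 0.3243, so τ_A/τ_B = 0.3243.

τ_A/τ_B = 0.324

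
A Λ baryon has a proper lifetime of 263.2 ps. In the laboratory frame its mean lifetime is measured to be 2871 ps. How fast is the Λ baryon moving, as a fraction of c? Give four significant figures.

v = 0.9958c

γ = Δt/τ₀ = 2871/263.2 = 10.91
β = √(1 − 1/γ²) = √(1 − 0.008404) = √0.9916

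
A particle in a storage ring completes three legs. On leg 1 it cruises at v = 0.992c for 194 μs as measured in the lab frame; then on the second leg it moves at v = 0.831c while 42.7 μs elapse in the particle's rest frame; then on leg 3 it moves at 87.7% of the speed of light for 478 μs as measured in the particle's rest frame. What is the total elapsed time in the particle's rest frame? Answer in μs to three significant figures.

Leg 1: γ = 1/√(1 − 0.992²) = 1/√0.01594 = 7.922; τ_1 = 194/7.922 = 24.49 μs.
Leg 2: 42.7 μs is already measured in the particle's rest frame.
Leg 3: 478 μs is already measured in the particle's rest frame.
Total: 24.49 + 42.70 + 478.0 μs.

τ = 545 μs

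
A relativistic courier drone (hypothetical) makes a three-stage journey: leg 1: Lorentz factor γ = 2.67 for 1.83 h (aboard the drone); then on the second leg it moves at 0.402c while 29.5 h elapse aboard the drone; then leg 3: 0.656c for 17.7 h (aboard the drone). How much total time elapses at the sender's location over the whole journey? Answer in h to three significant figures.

Leg 1: γ = 2.67; Δt_1 = 2.670 × 1.83 = 4.886 h.
Leg 2: γ = 1/√(1 − 0.402²) = 1/√0.8384 = 1.092; Δt_2 = 1.092 × 29.5 = 32.22 h.
Leg 3: γ = 1/√(1 − 0.656²) = 1/√0.5697 = 1.325; Δt_3 = 1.325 × 17.7 = 23.45 h.
Total: 4.886 + 32.22 + 23.45 h.

Δt = 60.6 h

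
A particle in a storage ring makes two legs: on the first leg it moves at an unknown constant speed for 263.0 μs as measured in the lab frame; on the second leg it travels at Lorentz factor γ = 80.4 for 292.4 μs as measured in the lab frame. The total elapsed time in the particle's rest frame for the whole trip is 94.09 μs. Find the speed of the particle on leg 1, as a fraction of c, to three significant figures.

Leg 1: speed unknown; τ_1 = 263.0/γ_1.
Leg 2: γ = 80.4; τ_2 = 292.4/80.40 = 3.637 μs.
Total proper time: τ_1 + 3.637 = 94.09, so τ_1 = 94.09 − 3.637 = 90.45 μs.
γ_1 = 263.0/90.45 = 2.908; β = √(1 − 1/γ²) = √0.8817.

β = 0.939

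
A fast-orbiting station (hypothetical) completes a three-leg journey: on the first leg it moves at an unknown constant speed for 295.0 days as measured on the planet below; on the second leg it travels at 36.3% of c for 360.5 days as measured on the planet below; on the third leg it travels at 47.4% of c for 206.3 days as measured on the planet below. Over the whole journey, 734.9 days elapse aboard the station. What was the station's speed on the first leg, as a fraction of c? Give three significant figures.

Leg 1: speed unknown; τ_1 = 295.0/γ_1.
Leg 2: β = 0.363; γ = 1/√(1 − 0.363²) = 1/√0.8682 = 1.073; τ_2 = 360.5/1.073 = 335.9 days.
Leg 3: β = 0.474; γ = 1/√(1 − 0.474²) = 1/√0.7753 = 1.136; τ_3 = 206.3/1.136 = 181.7 days.
Total proper time: τ_1 + 335.9 + 181.7 = 734.9, so τ_1 = 734.9 − 517.6 = 217.3 days.
γ_1 = 295.0/217.3 = 1.357; β = √(1 − 1/γ²) = √0.4572.

β = 0.676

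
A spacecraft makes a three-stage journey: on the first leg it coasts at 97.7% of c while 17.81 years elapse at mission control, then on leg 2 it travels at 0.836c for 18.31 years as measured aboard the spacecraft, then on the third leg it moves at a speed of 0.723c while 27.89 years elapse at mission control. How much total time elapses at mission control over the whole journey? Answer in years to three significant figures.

Leg 1: 17.81 years is already measured at mission control.
Leg 2: γ = 1/√(1 − 0.836²) = 1/√0.3011 = 1.822; Δt_2 = 1.822 × 18.31 = 33.37 years.
Leg 3: 27.89 years is already measured at mission control.
Total: 17.81 + 33.37 + 27.89 years.

Δt = 79.1 years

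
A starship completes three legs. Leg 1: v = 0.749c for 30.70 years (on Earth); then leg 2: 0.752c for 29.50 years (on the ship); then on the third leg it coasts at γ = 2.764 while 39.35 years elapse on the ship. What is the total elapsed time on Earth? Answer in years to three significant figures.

Δt = 184 years

Leg 1: 30.70 years is already measured on Earth.
Leg 2: γ = 1/√(1 − 0.752²) = 1/√0.4345 = 1.517; Δt_2 = 1.517 × 29.50 = 44.75 years.
Leg 3: γ = 2.764; Δt_3 = 2.764 × 39.35 = 108.8 years.
Total: 30.70 + 44.75 + 108.8 years.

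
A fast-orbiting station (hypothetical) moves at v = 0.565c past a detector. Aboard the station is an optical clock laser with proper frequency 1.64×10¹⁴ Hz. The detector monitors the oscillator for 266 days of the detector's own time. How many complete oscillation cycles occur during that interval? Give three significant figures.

γ = 1/√(1 − 0.565²) = 1/√0.6808 = 1.212
During 266 days of lab time, the oscillator's proper time advances by τ = Δt/γ = 266/1.212 = 219.5 days = 1.896×10⁷ s.
N = f × τ = 1.64×10¹⁴ × 1.896×10⁷ = 3.110×10²¹.

N = 3.11×10²¹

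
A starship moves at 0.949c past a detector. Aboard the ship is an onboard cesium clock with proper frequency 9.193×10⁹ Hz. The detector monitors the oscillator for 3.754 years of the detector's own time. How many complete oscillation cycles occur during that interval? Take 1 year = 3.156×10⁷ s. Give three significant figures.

N = 3.43×10¹⁷

γ = 1/√(1 − 0.949²) = 1/√0.09940 = 3.172
During 3.754 years of lab time, the oscillator's proper time advances by τ = Δt/γ = 3.754/3.172 = 1.184 years = 3.735×10⁷ s.
N = f × τ = 9.193×10⁹ × 3.735×10⁷ = 3.434×10¹⁷.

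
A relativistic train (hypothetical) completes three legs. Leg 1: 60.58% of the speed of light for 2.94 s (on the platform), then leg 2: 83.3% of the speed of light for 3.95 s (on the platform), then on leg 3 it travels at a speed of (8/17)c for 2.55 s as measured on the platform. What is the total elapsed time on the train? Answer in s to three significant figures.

Leg 1: β = 0.6058; γ = 1/√(1 − 0.6058²) = 1/√0.6330 = 1.257; τ_1 = 2.94/1.257 = 2.339 s.
Leg 2: β = 0.833; γ = 1/√(1 − 0.833²) = 1/√0.3061 = 1.807; τ_2 = 3.95/1.807 = 2.185 s.
Leg 3: γ = 1/√(1 − (8/17)²) = 17/15 ≈ 1.133; τ_3 = 2.55/1.133 = 2.250 s.
Total: 2.339 + 2.185 + 2.250 s.

τ = 6.77 s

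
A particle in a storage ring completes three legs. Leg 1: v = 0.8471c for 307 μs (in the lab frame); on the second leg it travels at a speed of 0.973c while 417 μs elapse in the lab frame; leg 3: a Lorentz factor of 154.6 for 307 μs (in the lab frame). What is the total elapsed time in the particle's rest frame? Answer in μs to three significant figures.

τ = 261 μs

Leg 1: γ = 1/√(1 − 0.8471²) = 1/√0.2824 = 1.882; τ_1 = 307/1.882 = 163.2 μs.
Leg 2: γ = 1/√(1 − 0.973²) = 1/√0.05327 = 4.333; τ_2 = 417/4.333 = 96.25 μs.
Leg 3: γ = 154.6; τ_3 = 307/154.6 = 1.986 μs.
Total: 163.2 + 96.25 + 1.986 μs.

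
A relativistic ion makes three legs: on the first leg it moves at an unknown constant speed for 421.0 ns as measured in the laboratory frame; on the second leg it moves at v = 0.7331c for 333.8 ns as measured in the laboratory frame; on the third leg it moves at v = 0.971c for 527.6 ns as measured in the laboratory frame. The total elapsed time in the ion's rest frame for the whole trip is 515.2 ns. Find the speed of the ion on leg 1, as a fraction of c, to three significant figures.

β = 0.923

Leg 1: speed unknown; τ_1 = 421.0/γ_1.
Leg 2: γ = 1/√(1 − 0.7331²) = 1/√0.4626 = 1.470; τ_2 = 333.8/1.470 = 227.0 ns.
Leg 3: γ = 1/√(1 − 0.971²) = 1/√0.05716 = 4.183; τ_3 = 527.6/4.183 = 126.1 ns.
Total proper time: τ_1 + 227.0 + 126.1 = 515.2, so τ_1 = 515.2 − 353.2 = 162.0 ns.
γ_1 = 421.0/162.0 = 2.598; β = √(1 − 1/γ²) = √0.8519.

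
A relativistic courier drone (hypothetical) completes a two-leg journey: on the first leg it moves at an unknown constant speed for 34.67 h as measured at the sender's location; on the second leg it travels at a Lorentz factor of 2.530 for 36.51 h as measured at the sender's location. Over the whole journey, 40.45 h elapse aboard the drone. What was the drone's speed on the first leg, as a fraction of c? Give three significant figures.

β = 0.661

Leg 1: speed unknown; τ_1 = 34.67/γ_1.
Leg 2: γ = 2.530; τ_2 = 36.51/2.530 = 14.43 h.
Total proper time: τ_1 + 14.43 = 40.45, so τ_1 = 40.45 − 14.43 = 26.02 h.
γ_1 = 34.67/26.02 = 1.332; β = √(1 − 1/γ²) = √0.4368.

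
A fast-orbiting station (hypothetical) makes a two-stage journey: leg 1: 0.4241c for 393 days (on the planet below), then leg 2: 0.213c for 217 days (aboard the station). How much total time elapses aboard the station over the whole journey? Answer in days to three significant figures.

Leg 1: γ = 1/√(1 − 0.4241²) = 1/√0.8201 = 1.104; τ_1 = 393/1.104 = 355.9 days.
Leg 2: 217 days is already measured aboard the station.
Total: 355.9 + 217.0 days.

τ = 573 days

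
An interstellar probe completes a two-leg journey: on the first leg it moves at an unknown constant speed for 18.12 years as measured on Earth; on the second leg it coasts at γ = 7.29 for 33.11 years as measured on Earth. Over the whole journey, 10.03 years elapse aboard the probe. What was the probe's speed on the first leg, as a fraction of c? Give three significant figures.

β = 0.953

Leg 1: speed unknown; τ_1 = 18.12/γ_1.
Leg 2: γ = 7.29; τ_2 = 33.11/7.290 = 4.542 years.
Total proper time: τ_1 + 4.542 = 10.03, so τ_1 = 10.03 − 4.542 = 5.488 years.
γ_1 = 18.12/5.488 = 3.302; β = √(1 − 1/γ²) = √0.9083.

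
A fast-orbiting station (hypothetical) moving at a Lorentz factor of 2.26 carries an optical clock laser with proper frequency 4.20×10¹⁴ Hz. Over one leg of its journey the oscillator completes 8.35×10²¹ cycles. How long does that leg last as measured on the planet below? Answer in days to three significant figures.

γ = 2.26
Proper time for N cycles: τ = N/f = 8.35×10²¹/(4.20×10¹⁴) = 1.988×10⁷ s = 230.1 days.
Lab-frame duration Δt = γτ = 2.260 × 230.1 = 520.0 days.

Δt = 520 days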